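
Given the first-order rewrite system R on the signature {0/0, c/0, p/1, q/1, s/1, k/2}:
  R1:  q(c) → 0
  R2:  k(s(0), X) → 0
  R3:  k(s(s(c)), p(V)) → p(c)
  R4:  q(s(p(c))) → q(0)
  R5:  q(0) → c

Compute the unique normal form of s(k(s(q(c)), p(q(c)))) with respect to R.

s(0)

1. s(k(s(q(c)), p(q(c))))  →  s(k(s(0), p(q(c))))   [R1 at 1.1.1]
2. s(k(s(0), p(q(c))))  →  s(0)   [R2 at 1]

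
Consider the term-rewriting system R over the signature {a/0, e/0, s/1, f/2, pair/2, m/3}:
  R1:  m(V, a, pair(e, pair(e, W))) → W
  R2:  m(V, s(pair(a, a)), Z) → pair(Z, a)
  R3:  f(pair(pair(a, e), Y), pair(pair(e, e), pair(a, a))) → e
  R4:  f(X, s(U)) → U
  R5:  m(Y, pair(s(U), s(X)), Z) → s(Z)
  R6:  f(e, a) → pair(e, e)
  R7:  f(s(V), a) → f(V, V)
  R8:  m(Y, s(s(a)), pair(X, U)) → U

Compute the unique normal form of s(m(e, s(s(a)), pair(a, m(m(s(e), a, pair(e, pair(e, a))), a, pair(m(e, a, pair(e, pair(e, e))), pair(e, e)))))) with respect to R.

1. s(m(e, s(s(a)), pair(a, m(m(s(e), a, pair(e, pair(e, a))), a, pair(m(e, a, pair(e, pair(e, e))), pair(e, e))))))  →  s(m(m(s(e), a, pair(e, pair(e, a))), a, pair(m(e, a, pair(e, pair(e, e))), pair(e, e))))   [R8 at 1]
2. s(m(m(s(e), a, pair(e, pair(e, a))), a, pair(m(e, a, pair(e, pair(e, e))), pair(e, e))))  →  s(m(a, a, pair(m(e, a, pair(e, pair(e, e))), pair(e, e))))   [R1 at 1.1]
3. s(m(a, a, pair(m(e, a, pair(e, pair(e, e))), pair(e, e))))  →  s(m(a, a, pair(e, pair(e, e))))   [R1 at 1.3.1]
4. s(m(a, a, pair(e, pair(e, e))))  →  s(e)   [R1 at 1]

s(e)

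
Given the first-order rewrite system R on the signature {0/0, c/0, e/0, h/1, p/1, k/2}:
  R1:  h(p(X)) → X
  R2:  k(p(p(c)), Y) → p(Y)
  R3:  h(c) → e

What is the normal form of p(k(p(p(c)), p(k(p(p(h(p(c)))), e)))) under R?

1. p(k(p(p(c)), p(k(p(p(h(p(c)))), e))))  →  p(p(p(k(p(p(h(p(c)))), e))))   [R2 at 1]
2. p(p(p(k(p(p(h(p(c)))), e))))  →  p(p(p(k(p(p(c)), e))))   [R1 at 1.1.1.1.1.1]
3. p(p(p(k(p(p(c)), e))))  →  p(p(p(p(e))))   [R2 at 1.1.1]

p(p(p(p(e))))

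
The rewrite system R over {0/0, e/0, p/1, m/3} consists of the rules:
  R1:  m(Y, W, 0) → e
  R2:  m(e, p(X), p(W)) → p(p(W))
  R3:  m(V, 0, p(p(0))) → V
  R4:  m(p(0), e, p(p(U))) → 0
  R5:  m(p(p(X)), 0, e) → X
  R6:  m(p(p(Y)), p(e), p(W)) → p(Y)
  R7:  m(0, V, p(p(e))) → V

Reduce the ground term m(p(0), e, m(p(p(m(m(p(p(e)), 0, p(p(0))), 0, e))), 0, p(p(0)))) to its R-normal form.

0

1. m(p(0), e, m(p(p(m(m(p(p(e)), 0, p(p(0))), 0, e))), 0, p(p(0))))  →  m(p(0), e, p(p(m(m(p(p(e)), 0, p(p(0))), 0, e))))   [R3 at 3]
2. m(p(0), e, p(p(m(m(p(p(e)), 0, p(p(0))), 0, e))))  →  0   [R4 at ε]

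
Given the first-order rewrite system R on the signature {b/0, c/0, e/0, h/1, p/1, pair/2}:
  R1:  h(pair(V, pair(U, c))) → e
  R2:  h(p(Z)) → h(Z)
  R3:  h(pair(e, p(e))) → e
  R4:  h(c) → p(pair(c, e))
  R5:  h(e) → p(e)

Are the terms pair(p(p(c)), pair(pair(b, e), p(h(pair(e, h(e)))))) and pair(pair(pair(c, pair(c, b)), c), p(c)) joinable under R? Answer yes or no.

no — NF(t₁) = pair(p(p(c)), pair(pair(b, e), p(e))), NF(t₂) = pair(pair(pair(c, pair(c, b)), c), p(c))

Reduce t₁ = pair(p(p(c)), pair(pair(b, e), p(h(pair(e, h(e)))))):
1. pair(p(p(c)), pair(pair(b, e), p(h(pair(e, h(e))))))  →  pair(p(p(c)), pair(pair(b, e), p(h(pair(e, p(e))))))   [R5 at 2.2.1.1.2]
2. pair(p(p(c)), pair(pair(b, e), p(h(pair(e, p(e))))))  →  pair(p(p(c)), pair(pair(b, e), p(e)))   [R3 at 2.2.1]

Reduce t₂ = pair(pair(pair(c, pair(c, b)), c), p(c)):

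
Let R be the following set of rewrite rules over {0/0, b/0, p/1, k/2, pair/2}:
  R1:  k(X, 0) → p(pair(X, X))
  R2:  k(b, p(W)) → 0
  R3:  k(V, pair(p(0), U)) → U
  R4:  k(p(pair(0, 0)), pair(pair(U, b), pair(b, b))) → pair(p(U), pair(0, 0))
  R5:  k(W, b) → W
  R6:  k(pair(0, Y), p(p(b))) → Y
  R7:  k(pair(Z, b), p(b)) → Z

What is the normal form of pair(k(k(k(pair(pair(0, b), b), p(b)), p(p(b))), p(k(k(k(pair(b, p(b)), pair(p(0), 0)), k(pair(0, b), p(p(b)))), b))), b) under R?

pair(0, b)

1. pair(k(k(k(pair(pair(0, b), b), p(b)), p(p(b))), p(k(k(k(pair(b, p(b)), pair(p(0), 0)), k(pair(0, b), p(p(b)))), b))), b)  →  pair(k(k(pair(0, b), p(p(b))), p(k(k(k(pair(b, p(b)), pair(p(0), 0)), k(pair(0, b), p(p(b)))), b))), b)   [R7 at 1.1.1]
2. pair(k(k(pair(0, b), p(p(b))), p(k(k(k(pair(b, p(b)), pair(p(0), 0)), k(pair(0, b), p(p(b)))), b))), b)  →  pair(k(b, p(k(k(k(pair(b, p(b)), pair(p(0), 0)), k(pair(0, b), p(p(b)))), b))), b)   [R6 at 1.1]
3. pair(k(b, p(k(k(k(pair(b, p(b)), pair(p(0), 0)), k(pair(0, b), p(p(b)))), b))), b)  →  pair(0, b)   [R2 at 1]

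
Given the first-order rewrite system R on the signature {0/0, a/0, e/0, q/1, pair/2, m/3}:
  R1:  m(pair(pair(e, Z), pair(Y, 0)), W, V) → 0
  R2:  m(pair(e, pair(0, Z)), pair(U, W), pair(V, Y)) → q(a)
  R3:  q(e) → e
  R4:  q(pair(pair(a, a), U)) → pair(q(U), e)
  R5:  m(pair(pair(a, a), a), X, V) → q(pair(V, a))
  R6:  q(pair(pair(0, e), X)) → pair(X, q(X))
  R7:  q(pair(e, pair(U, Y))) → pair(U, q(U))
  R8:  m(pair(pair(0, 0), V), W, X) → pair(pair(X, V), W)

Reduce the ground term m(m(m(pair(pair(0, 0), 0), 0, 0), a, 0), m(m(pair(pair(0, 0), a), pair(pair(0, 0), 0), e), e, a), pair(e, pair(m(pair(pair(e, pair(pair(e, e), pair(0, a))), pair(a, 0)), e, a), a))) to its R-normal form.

1. m(m(m(pair(pair(0, 0), 0), 0, 0), a, 0), m(m(pair(pair(0, 0), a), pair(pair(0, 0), 0), e), e, a), pair(e, pair(m(pair(pair(e, pair(pair(e, e), pair(0, a))), pair(a, 0)), e, a), a)))  →  m(m(pair(pair(0, 0), 0), a, 0), m(m(pair(pair(0, 0), a), pair(pair(0, 0), 0), e), e, a), pair(e, pair(m(pair(pair(e, pair(pair(e, e), pair(0, a))), pair(a, 0)), e, a), a)))   [R8 at 1.1]
2. m(m(pair(pair(0, 0), 0), a, 0), m(m(pair(pair(0, 0), a), pair(pair(0, 0), 0), e), e, a), pair(e, pair(m(pair(pair(e, pair(pair(e, e), pair(0, a))), pair(a, 0)), e, a), a)))  →  m(pair(pair(0, 0), a), m(m(pair(pair(0, 0), a), pair(pair(0, 0), 0), e), e, a), pair(e, pair(m(pair(pair(e, pair(pair(e, e), pair(0, a))), pair(a, 0)), e, a), a)))   [R8 at 1]
3. m(pair(pair(0, 0), a), m(m(pair(pair(0, 0), a), pair(pair(0, 0), 0), e), e, a), pair(e, pair(m(pair(pair(e, pair(pair(e, e), pair(0, a))), pair(a, 0)), e, a), a)))  →  pair(pair(pair(e, pair(m(pair(pair(e, pair(pair(e, e), pair(0, a))), pair(a, 0)), e, a), a)), a), m(m(pair(pair(0, 0), a), pair(pair(0, 0), 0), e), e, a))   [R8 at ε]
4. pair(pair(pair(e, pair(m(pair(pair(e, pair(pair(e, e), pair(0, a))), pair(a, 0)), e, a), a)), a), m(m(pair(pair(0, 0), a), pair(pair(0, 0), 0), e), e, a))  →  pair(pair(pair(e, pair(0, a)), a), m(m(pair(pair(0, 0), a), pair(pair(0, 0), 0), e), e, a))   [R1 at 1.1.2.1]
5. pair(pair(pair(e, pair(0, a)), a), m(m(pair(pair(0, 0), a), pair(pair(0, 0), 0), e), e, a))  →  pair(pair(pair(e, pair(0, a)), a), m(pair(pair(e, a), pair(pair(0, 0), 0)), e, a))   [R8 at 2.1]
6. pair(pair(pair(e, pair(0, a)), a), m(pair(pair(e, a), pair(pair(0, 0), 0)), e, a))  →  pair(pair(pair(e, pair(0, a)), a), 0)   [R1 at 2]

pair(pair(pair(e, pair(0, a)), a), 0)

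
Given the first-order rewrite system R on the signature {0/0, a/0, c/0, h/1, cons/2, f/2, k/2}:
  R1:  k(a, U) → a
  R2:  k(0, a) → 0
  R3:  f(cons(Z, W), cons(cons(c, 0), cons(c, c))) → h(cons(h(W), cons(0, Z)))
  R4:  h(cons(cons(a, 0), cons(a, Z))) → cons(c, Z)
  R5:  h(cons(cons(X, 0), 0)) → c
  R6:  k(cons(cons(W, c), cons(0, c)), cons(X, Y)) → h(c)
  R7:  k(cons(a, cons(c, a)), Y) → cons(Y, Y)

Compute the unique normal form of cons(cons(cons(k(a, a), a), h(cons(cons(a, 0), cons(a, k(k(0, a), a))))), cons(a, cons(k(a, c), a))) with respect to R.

1. cons(cons(cons(k(a, a), a), h(cons(cons(a, 0), cons(a, k(k(0, a), a))))), cons(a, cons(k(a, c), a)))  →  cons(cons(cons(a, a), h(cons(cons(a, 0), cons(a, k(k(0, a), a))))), cons(a, cons(k(a, c), a)))   [R1 at 1.1.1]
2. cons(cons(cons(a, a), h(cons(cons(a, 0), cons(a, k(k(0, a), a))))), cons(a, cons(k(a, c), a)))  →  cons(cons(cons(a, a), cons(c, k(k(0, a), a))), cons(a, cons(k(a, c), a)))   [R4 at 1.2]
3. cons(cons(cons(a, a), cons(c, k(k(0, a), a))), cons(a, cons(k(a, c), a)))  →  cons(cons(cons(a, a), cons(c, k(0, a))), cons(a, cons(k(a, c), a)))   [R2 at 1.2.2.1]
4. cons(cons(cons(a, a), cons(c, k(0, a))), cons(a, cons(k(a, c), a)))  →  cons(cons(cons(a, a), cons(c, 0)), cons(a, cons(k(a, c), a)))   [R2 at 1.2.2]
5. cons(cons(cons(a, a), cons(c, 0)), cons(a, cons(k(a, c), a)))  →  cons(cons(cons(a, a), cons(c, 0)), cons(a, cons(a, a)))   [R1 at 2.2.1]

cons(cons(cons(a, a), cons(c, 0)), cons(a, cons(a, a)))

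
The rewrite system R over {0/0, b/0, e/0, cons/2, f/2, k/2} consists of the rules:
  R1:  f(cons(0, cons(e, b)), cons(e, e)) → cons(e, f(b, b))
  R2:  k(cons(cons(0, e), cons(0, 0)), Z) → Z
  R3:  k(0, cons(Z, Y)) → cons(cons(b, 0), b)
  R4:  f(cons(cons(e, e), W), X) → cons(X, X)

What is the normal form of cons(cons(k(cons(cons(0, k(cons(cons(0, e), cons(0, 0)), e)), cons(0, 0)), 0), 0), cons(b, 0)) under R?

cons(cons(0, 0), cons(b, 0))

1. cons(cons(k(cons(cons(0, k(cons(cons(0, e), cons(0, 0)), e)), cons(0, 0)), 0), 0), cons(b, 0))  →  cons(cons(k(cons(cons(0, e), cons(0, 0)), 0), 0), cons(b, 0))   [R2 at 1.1.1.1.2]
2. cons(cons(k(cons(cons(0, e), cons(0, 0)), 0), 0), cons(b, 0))  →  cons(cons(0, 0), cons(b, 0))   [R2 at 1.1]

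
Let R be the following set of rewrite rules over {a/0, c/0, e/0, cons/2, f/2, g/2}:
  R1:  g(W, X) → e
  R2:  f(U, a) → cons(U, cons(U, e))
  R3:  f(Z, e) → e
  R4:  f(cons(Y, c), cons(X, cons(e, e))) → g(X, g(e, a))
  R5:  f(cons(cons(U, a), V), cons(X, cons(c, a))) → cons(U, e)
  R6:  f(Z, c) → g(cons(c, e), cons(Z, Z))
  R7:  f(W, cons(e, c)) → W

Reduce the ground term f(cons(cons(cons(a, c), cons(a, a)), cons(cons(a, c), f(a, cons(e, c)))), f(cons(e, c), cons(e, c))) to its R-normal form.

cons(cons(cons(a, c), cons(a, a)), cons(cons(a, c), a))

1. f(cons(cons(cons(a, c), cons(a, a)), cons(cons(a, c), f(a, cons(e, c)))), f(cons(e, c), cons(e, c)))  →  f(cons(cons(cons(a, c), cons(a, a)), cons(cons(a, c), a)), f(cons(e, c), cons(e, c)))   [R7 at 1.2.2]
2. f(cons(cons(cons(a, c), cons(a, a)), cons(cons(a, c), a)), f(cons(e, c), cons(e, c)))  →  f(cons(cons(cons(a, c), cons(a, a)), cons(cons(a, c), a)), cons(e, c))   [R7 at 2]
3. f(cons(cons(cons(a, c), cons(a, a)), cons(cons(a, c), a)), cons(e, c))  →  cons(cons(cons(a, c), cons(a, a)), cons(cons(a, c), a))   [R7 at ε]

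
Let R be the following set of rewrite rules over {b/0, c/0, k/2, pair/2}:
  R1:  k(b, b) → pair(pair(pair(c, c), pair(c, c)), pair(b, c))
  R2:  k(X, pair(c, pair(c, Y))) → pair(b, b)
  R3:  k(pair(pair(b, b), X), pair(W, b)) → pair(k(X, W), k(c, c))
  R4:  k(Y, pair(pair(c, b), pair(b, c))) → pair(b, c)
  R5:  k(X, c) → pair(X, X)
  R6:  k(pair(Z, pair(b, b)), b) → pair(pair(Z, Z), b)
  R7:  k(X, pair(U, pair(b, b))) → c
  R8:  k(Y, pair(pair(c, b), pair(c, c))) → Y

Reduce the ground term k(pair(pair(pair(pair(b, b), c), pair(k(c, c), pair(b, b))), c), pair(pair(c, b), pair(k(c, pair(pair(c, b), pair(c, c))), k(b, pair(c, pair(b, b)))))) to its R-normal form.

1. k(pair(pair(pair(pair(b, b), c), pair(k(c, c), pair(b, b))), c), pair(pair(c, b), pair(k(c, pair(pair(c, b), pair(c, c))), k(b, pair(c, pair(b, b))))))  →  k(pair(pair(pair(pair(b, b), c), pair(pair(c, c), pair(b, b))), c), pair(pair(c, b), pair(k(c, pair(pair(c, b), pair(c, c))), k(b, pair(c, pair(b, b))))))   [R5 at 1.1.2.1]
2. k(pair(pair(pair(pair(b, b), c), pair(pair(c, c), pair(b, b))), c), pair(pair(c, b), pair(k(c, pair(pair(c, b), pair(c, c))), k(b, pair(c, pair(b, b))))))  →  k(pair(pair(pair(pair(b, b), c), pair(pair(c, c), pair(b, b))), c), pair(pair(c, b), pair(c, k(b, pair(c, pair(b, b))))))   [R8 at 2.2.1]
3. k(pair(pair(pair(pair(b, b), c), pair(pair(c, c), pair(b, b))), c), pair(pair(c, b), pair(c, k(b, pair(c, pair(b, b))))))  →  k(pair(pair(pair(pair(b, b), c), pair(pair(c, c), pair(b, b))), c), pair(pair(c, b), pair(c, c)))   [R7 at 2.2.2]
4. k(pair(pair(pair(pair(b, b), c), pair(pair(c, c), pair(b, b))), c), pair(pair(c, b), pair(c, c)))  →  pair(pair(pair(pair(b, b), c), pair(pair(c, c), pair(b, b))), c)   [R8 at ε]

pair(pair(pair(pair(b, b), c), pair(pair(c, c), pair(b, b))), c)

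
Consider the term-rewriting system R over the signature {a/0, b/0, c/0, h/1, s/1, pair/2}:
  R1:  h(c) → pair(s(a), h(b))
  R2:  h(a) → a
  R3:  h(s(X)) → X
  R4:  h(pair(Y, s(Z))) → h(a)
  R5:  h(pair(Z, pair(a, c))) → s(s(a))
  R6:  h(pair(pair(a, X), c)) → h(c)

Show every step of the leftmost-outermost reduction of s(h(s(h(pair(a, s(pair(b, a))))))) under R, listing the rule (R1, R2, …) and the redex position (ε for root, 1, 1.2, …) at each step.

s(a)

1. s(h(s(h(pair(a, s(pair(b, a)))))))  →  s(h(pair(a, s(pair(b, a)))))   [R3 at 1]
2. s(h(pair(a, s(pair(b, a)))))  →  s(h(a))   [R4 at 1]
3. s(h(a))  →  s(a)   [R2 at 1]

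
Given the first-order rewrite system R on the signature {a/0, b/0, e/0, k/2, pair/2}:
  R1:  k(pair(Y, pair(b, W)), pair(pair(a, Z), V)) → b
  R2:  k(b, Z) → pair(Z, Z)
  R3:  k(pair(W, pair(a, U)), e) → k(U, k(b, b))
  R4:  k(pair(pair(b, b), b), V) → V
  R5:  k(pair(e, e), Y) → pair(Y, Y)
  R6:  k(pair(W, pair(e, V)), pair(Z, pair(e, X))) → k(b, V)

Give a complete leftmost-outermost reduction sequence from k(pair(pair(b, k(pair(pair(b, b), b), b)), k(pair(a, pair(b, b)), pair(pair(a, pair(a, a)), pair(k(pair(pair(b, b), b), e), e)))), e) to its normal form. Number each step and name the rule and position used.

1. k(pair(pair(b, k(pair(pair(b, b), b), b)), k(pair(a, pair(b, b)), pair(pair(a, pair(a, a)), pair(k(pair(pair(b, b), b), e), e)))), e)  →  k(pair(pair(b, b), k(pair(a, pair(b, b)), pair(pair(a, pair(a, a)), pair(k(pair(pair(b, b), b), e), e)))), e)   [R4 at 1.1.2]
2. k(pair(pair(b, b), k(pair(a, pair(b, b)), pair(pair(a, pair(a, a)), pair(k(pair(pair(b, b), b), e), e)))), e)  →  k(pair(pair(b, b), b), e)   [R1 at 1.2]
3. k(pair(pair(b, b), b), e)  →  e   [R4 at ε]

e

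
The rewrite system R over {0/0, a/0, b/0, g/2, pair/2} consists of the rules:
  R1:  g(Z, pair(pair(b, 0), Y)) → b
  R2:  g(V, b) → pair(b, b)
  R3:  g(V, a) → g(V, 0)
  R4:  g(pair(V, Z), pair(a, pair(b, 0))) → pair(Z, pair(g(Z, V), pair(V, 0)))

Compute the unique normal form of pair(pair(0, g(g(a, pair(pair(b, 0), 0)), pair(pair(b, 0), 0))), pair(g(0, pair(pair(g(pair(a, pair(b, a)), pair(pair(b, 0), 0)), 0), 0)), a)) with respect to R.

pair(pair(0, b), pair(b, a))

1. pair(pair(0, g(g(a, pair(pair(b, 0), 0)), pair(pair(b, 0), 0))), pair(g(0, pair(pair(g(pair(a, pair(b, a)), pair(pair(b, 0), 0)), 0), 0)), a))  →  pair(pair(0, b), pair(g(0, pair(pair(g(pair(a, pair(b, a)), pair(pair(b, 0), 0)), 0), 0)), a))   [R1 at 1.2]
2. pair(pair(0, b), pair(g(0, pair(pair(g(pair(a, pair(b, a)), pair(pair(b, 0), 0)), 0), 0)), a))  →  pair(pair(0, b), pair(g(0, pair(pair(b, 0), 0)), a))   [R1 at 2.1.2.1.1]
3. pair(pair(0, b), pair(g(0, pair(pair(b, 0), 0)), a))  →  pair(pair(0, b), pair(b, a))   [R1 at 2.1]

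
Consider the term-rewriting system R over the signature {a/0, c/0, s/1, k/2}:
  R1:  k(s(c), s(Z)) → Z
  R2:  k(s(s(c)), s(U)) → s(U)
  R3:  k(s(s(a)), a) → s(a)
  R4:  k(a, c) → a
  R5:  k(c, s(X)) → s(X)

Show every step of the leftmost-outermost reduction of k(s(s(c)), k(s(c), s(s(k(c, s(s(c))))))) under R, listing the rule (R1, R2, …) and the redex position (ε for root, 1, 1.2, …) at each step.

s(s(s(c)))

1. k(s(s(c)), k(s(c), s(s(k(c, s(s(c)))))))  →  k(s(s(c)), s(k(c, s(s(c)))))   [R1 at 2]
2. k(s(s(c)), s(k(c, s(s(c)))))  →  s(k(c, s(s(c))))   [R2 at ε]
3. s(k(c, s(s(c))))  →  s(s(s(c)))   [R5 at 1]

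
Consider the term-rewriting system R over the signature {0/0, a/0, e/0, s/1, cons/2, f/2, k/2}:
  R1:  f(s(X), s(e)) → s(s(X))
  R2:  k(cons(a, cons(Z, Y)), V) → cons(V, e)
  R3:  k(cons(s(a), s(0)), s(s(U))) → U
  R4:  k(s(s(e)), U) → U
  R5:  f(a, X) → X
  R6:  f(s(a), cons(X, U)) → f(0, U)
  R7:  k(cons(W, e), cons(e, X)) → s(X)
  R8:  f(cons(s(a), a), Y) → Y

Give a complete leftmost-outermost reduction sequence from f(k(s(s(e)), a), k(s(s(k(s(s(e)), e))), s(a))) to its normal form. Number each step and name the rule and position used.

s(a)

1. f(k(s(s(e)), a), k(s(s(k(s(s(e)), e))), s(a)))  →  f(a, k(s(s(k(s(s(e)), e))), s(a)))   [R4 at 1]
2. f(a, k(s(s(k(s(s(e)), e))), s(a)))  →  k(s(s(k(s(s(e)), e))), s(a))   [R5 at ε]
3. k(s(s(k(s(s(e)), e))), s(a))  →  k(s(s(e)), s(a))   [R4 at 1.1.1]
4. k(s(s(e)), s(a))  →  s(a)   [R4 at ε]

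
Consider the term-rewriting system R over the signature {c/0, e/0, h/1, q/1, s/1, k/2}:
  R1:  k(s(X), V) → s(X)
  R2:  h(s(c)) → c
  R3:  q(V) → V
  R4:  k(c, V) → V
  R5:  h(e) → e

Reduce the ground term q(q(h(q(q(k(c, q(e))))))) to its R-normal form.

1. q(q(h(q(q(k(c, q(e)))))))  →  q(h(q(q(k(c, q(e))))))   [R3 at ε]
2. q(h(q(q(k(c, q(e))))))  →  h(q(q(k(c, q(e)))))   [R3 at ε]
3. h(q(q(k(c, q(e)))))  →  h(q(k(c, q(e))))   [R3 at 1]
4. h(q(k(c, q(e))))  →  h(k(c, q(e)))   [R3 at 1]
5. h(k(c, q(e)))  →  h(q(e))   [R4 at 1]
6. h(q(e))  →  h(e)   [R3 at 1]
7. h(e)  →  e   [R5 at ε]

e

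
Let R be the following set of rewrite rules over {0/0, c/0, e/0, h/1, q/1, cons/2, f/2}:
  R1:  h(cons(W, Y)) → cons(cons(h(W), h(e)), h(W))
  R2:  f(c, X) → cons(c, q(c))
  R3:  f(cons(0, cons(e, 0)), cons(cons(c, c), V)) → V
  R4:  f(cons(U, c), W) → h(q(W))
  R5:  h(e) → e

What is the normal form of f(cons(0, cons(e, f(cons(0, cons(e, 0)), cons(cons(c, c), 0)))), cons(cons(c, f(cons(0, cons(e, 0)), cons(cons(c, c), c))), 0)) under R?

0

1. f(cons(0, cons(e, f(cons(0, cons(e, 0)), cons(cons(c, c), 0)))), cons(cons(c, f(cons(0, cons(e, 0)), cons(cons(c, c), c))), 0))  →  f(cons(0, cons(e, 0)), cons(cons(c, f(cons(0, cons(e, 0)), cons(cons(c, c), c))), 0))   [R3 at 1.2.2]
2. f(cons(0, cons(e, 0)), cons(cons(c, f(cons(0, cons(e, 0)), cons(cons(c, c), c))), 0))  →  f(cons(0, cons(e, 0)), cons(cons(c, c), 0))   [R3 at 2.1.2]
3. f(cons(0, cons(e, 0)), cons(cons(c, c), 0))  →  0   [R3 at ε]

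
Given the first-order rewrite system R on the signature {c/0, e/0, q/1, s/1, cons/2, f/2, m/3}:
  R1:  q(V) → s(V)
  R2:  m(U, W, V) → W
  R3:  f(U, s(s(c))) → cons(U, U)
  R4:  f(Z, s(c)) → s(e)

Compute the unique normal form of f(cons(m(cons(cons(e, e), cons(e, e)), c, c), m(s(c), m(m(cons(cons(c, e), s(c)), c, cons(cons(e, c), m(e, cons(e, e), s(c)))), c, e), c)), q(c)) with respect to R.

s(e)

1. f(cons(m(cons(cons(e, e), cons(e, e)), c, c), m(s(c), m(m(cons(cons(c, e), s(c)), c, cons(cons(e, c), m(e, cons(e, e), s(c)))), c, e), c)), q(c))  →  f(cons(c, m(s(c), m(m(cons(cons(c, e), s(c)), c, cons(cons(e, c), m(e, cons(e, e), s(c)))), c, e), c)), q(c))   [R2 at 1.1]
2. f(cons(c, m(s(c), m(m(cons(cons(c, e), s(c)), c, cons(cons(e, c), m(e, cons(e, e), s(c)))), c, e), c)), q(c))  →  f(cons(c, m(m(cons(cons(c, e), s(c)), c, cons(cons(e, c), m(e, cons(e, e), s(c)))), c, e)), q(c))   [R2 at 1.2]
3. f(cons(c, m(m(cons(cons(c, e), s(c)), c, cons(cons(e, c), m(e, cons(e, e), s(c)))), c, e)), q(c))  →  f(cons(c, c), q(c))   [R2 at 1.2]
4. f(cons(c, c), q(c))  →  f(cons(c, c), s(c))   [R1 at 2]
5. f(cons(c, c), s(c))  →  s(e)   [R4 at ε]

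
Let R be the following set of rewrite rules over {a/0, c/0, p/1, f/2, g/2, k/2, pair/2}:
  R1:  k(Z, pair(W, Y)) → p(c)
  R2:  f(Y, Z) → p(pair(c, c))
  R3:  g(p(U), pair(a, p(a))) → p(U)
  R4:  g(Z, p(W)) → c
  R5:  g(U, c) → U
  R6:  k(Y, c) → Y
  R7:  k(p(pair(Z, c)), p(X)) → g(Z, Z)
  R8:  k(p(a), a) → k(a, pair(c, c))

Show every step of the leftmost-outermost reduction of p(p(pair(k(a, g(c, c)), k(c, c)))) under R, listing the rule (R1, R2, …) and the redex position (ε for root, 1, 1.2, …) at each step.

p(p(pair(a, c)))

1. p(p(pair(k(a, g(c, c)), k(c, c))))  →  p(p(pair(k(a, c), k(c, c))))   [R5 at 1.1.1.2]
2. p(p(pair(k(a, c), k(c, c))))  →  p(p(pair(a, k(c, c))))   [R6 at 1.1.1]
3. p(p(pair(a, k(c, c))))  →  p(p(pair(a, c)))   [R6 at 1.1.2]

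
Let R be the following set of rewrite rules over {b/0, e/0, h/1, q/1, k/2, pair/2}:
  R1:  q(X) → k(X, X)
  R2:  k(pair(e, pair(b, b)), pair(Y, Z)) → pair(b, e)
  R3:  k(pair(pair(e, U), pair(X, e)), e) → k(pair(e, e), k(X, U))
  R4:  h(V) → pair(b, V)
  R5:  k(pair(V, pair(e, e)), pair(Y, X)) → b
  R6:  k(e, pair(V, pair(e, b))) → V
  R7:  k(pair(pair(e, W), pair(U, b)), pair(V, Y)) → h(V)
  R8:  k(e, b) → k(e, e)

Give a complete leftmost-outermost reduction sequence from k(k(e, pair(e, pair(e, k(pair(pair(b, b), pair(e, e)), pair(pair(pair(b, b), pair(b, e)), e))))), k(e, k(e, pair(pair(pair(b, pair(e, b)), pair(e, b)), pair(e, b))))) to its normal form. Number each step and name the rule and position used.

b

1. k(k(e, pair(e, pair(e, k(pair(pair(b, b), pair(e, e)), pair(pair(pair(b, b), pair(b, e)), e))))), k(e, k(e, pair(pair(pair(b, pair(e, b)), pair(e, b)), pair(e, b)))))  →  k(k(e, pair(e, pair(e, b))), k(e, k(e, pair(pair(pair(b, pair(e, b)), pair(e, b)), pair(e, b)))))   [R5 at 1.2.2.2]
2. k(k(e, pair(e, pair(e, b))), k(e, k(e, pair(pair(pair(b, pair(e, b)), pair(e, b)), pair(e, b)))))  →  k(e, k(e, k(e, pair(pair(pair(b, pair(e, b)), pair(e, b)), pair(e, b)))))   [R6 at 1]
3. k(e, k(e, k(e, pair(pair(pair(b, pair(e, b)), pair(e, b)), pair(e, b)))))  →  k(e, k(e, pair(pair(b, pair(e, b)), pair(e, b))))   [R6 at 2.2]
4. k(e, k(e, pair(pair(b, pair(e, b)), pair(e, b))))  →  k(e, pair(b, pair(e, b)))   [R6 at 2]
5. k(e, pair(b, pair(e, b)))  →  b   [R6 at ε]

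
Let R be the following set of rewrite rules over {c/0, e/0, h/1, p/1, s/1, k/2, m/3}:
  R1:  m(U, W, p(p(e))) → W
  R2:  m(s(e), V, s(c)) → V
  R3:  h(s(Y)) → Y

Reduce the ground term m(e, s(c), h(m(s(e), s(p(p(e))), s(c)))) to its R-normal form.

s(c)

1. m(e, s(c), h(m(s(e), s(p(p(e))), s(c))))  →  m(e, s(c), h(s(p(p(e)))))   [R2 at 3.1]
2. m(e, s(c), h(s(p(p(e)))))  →  m(e, s(c), p(p(e)))   [R3 at 3]
3. m(e, s(c), p(p(e)))  →  s(c)   [R1 at ε]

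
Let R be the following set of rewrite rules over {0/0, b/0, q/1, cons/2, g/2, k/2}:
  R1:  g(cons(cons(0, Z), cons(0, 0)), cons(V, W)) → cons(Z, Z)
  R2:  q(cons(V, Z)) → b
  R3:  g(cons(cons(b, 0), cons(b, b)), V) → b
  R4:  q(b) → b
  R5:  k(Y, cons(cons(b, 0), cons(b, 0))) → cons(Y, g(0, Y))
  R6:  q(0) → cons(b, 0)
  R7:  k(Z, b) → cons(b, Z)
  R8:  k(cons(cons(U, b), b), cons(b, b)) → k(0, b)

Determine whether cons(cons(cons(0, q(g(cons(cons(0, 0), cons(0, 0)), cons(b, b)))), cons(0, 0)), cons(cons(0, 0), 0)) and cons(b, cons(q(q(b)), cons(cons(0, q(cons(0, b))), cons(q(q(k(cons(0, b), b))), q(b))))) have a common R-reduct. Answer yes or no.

Reduce t₁ = cons(cons(cons(0, q(g(cons(cons(0, 0), cons(0, 0)), cons(b, b)))), cons(0, 0)), cons(cons(0, 0), 0)):
1. cons(cons(cons(0, q(g(cons(cons(0, 0), cons(0, 0)), cons(b, b)))), cons(0, 0)), cons(cons(0, 0), 0))  →  cons(cons(cons(0, q(cons(0, 0))), cons(0, 0)), cons(cons(0, 0), 0))   [R1 at 1.1.2.1]
2. cons(cons(cons(0, q(cons(0, 0))), cons(0, 0)), cons(cons(0, 0), 0))  →  cons(cons(cons(0, b), cons(0, 0)), cons(cons(0, 0), 0))   [R2 at 1.1.2]

Reduce t₂ = cons(b, cons(q(q(b)), cons(cons(0, q(cons(0, b))), cons(q(q(k(cons(0, b), b))), q(b))))):
1. cons(b, cons(q(q(b)), cons(cons(0, q(cons(0, b))), cons(q(q(k(cons(0, b), b))), q(b)))))  →  cons(b, cons(q(b), cons(cons(0, q(cons(0, b))), cons(q(q(k(cons(0, b), b))), q(b)))))   [R4 at 2.1.1]
2. cons(b, cons(q(b), cons(cons(0, q(cons(0, b))), cons(q(q(k(cons(0, b), b))), q(b)))))  →  cons(b, cons(b, cons(cons(0, q(cons(0, b))), cons(q(q(k(cons(0, b), b))), q(b)))))   [R4 at 2.1]
3. cons(b, cons(b, cons(cons(0, q(cons(0, b))), cons(q(q(k(cons(0, b), b))), q(b)))))  →  cons(b, cons(b, cons(cons(0, b), cons(q(q(k(cons(0, b), b))), q(b)))))   [R2 at 2.2.1.2]
4. cons(b, cons(b, cons(cons(0, b), cons(q(q(k(cons(0, b), b))), q(b)))))  →  cons(b, cons(b, cons(cons(0, b), cons(q(q(cons(b, cons(0, b)))), q(b)))))   [R7 at 2.2.2.1.1.1]
5. cons(b, cons(b, cons(cons(0, b), cons(q(q(cons(b, cons(0, b)))), q(b)))))  →  cons(b, cons(b, cons(cons(0, b), cons(q(b), q(b)))))   [R2 at 2.2.2.1.1]
6. cons(b, cons(b, cons(cons(0, b), cons(q(b), q(b)))))  →  cons(b, cons(b, cons(cons(0, b), cons(b, q(b)))))   [R4 at 2.2.2.1]
7. cons(b, cons(b, cons(cons(0, b), cons(b, q(b)))))  →  cons(b, cons(b, cons(cons(0, b), cons(b, b))))   [R4 at 2.2.2.2]

no — NF(t₁) = cons(cons(cons(0, b), cons(0, 0)), cons(cons(0, 0), 0)), NF(t₂) = cons(b, cons(b, cons(cons(0, b), cons(b, b))))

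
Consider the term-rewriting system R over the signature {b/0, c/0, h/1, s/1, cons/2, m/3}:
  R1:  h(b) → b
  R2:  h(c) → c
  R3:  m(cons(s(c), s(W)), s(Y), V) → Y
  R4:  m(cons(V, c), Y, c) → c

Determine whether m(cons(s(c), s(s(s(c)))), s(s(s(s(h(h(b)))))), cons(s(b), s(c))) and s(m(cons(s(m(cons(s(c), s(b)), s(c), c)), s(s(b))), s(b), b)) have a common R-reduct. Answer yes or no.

Reduce t₁ = m(cons(s(c), s(s(s(c)))), s(s(s(s(h(h(b)))))), cons(s(b), s(c))):
1. m(cons(s(c), s(s(s(c)))), s(s(s(s(h(h(b)))))), cons(s(b), s(c)))  →  s(s(s(h(h(b)))))   [R3 at ε]
2. s(s(s(h(h(b)))))  →  s(s(s(h(b))))   [R1 at 1.1.1.1]
3. s(s(s(h(b))))  →  s(s(s(b)))   [R1 at 1.1.1]

Reduce t₂ = s(m(cons(s(m(cons(s(c), s(b)), s(c), c)), s(s(b))), s(b), b)):
1. s(m(cons(s(m(cons(s(c), s(b)), s(c), c)), s(s(b))), s(b), b))  →  s(m(cons(s(c), s(s(b))), s(b), b))   [R3 at 1.1.1.1]
2. s(m(cons(s(c), s(s(b))), s(b), b))  →  s(b)   [R3 at 1]

no — NF(t₁) = s(s(s(b))), NF(t₂) = s(b)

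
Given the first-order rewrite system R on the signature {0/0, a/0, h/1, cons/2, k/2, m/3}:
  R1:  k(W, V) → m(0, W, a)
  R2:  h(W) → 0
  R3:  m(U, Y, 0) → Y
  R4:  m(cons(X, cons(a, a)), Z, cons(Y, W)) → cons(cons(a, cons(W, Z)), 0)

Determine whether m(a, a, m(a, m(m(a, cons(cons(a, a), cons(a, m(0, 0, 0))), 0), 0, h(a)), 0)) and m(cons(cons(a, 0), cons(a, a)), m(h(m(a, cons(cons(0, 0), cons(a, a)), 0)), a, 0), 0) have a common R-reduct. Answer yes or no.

yes — NF(t₁) = a, NF(t₂) = a

Reduce t₁ = m(a, a, m(a, m(m(a, cons(cons(a, a), cons(a, m(0, 0, 0))), 0), 0, h(a)), 0)):
1. m(a, a, m(a, m(m(a, cons(cons(a, a), cons(a, m(0, 0, 0))), 0), 0, h(a)), 0))  →  m(a, a, m(m(a, cons(cons(a, a), cons(a, m(0, 0, 0))), 0), 0, h(a)))   [R3 at 3]
2. m(a, a, m(m(a, cons(cons(a, a), cons(a, m(0, 0, 0))), 0), 0, h(a)))  →  m(a, a, m(cons(cons(a, a), cons(a, m(0, 0, 0))), 0, h(a)))   [R3 at 3.1]
3. m(a, a, m(cons(cons(a, a), cons(a, m(0, 0, 0))), 0, h(a)))  →  m(a, a, m(cons(cons(a, a), cons(a, 0)), 0, h(a)))   [R3 at 3.1.2.2]
4. m(a, a, m(cons(cons(a, a), cons(a, 0)), 0, h(a)))  →  m(a, a, m(cons(cons(a, a), cons(a, 0)), 0, 0))   [R2 at 3.3]
5. m(a, a, m(cons(cons(a, a), cons(a, 0)), 0, 0))  →  m(a, a, 0)   [R3 at 3]
6. m(a, a, 0)  →  a   [R3 at ε]

Reduce t₂ = m(cons(cons(a, 0), cons(a, a)), m(h(m(a, cons(cons(0, 0), cons(a, a)), 0)), a, 0), 0):
1. m(cons(cons(a, 0), cons(a, a)), m(h(m(a, cons(cons(0, 0), cons(a, a)), 0)), a, 0), 0)  →  m(h(m(a, cons(cons(0, 0), cons(a, a)), 0)), a, 0)   [R3 at ε]
2. m(h(m(a, cons(cons(0, 0), cons(a, a)), 0)), a, 0)  →  a   [R3 at ε]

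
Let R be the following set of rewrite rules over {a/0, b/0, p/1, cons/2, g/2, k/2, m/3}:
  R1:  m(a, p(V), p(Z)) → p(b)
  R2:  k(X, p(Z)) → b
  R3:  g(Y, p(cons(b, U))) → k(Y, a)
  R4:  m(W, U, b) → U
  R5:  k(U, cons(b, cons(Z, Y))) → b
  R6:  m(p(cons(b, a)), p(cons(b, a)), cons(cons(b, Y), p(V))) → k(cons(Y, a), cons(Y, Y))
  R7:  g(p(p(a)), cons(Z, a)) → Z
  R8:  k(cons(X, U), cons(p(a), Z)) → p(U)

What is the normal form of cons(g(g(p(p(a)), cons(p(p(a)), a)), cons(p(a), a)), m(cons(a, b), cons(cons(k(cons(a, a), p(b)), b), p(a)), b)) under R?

cons(p(a), cons(cons(b, b), p(a)))

1. cons(g(g(p(p(a)), cons(p(p(a)), a)), cons(p(a), a)), m(cons(a, b), cons(cons(k(cons(a, a), p(b)), b), p(a)), b))  →  cons(g(p(p(a)), cons(p(a), a)), m(cons(a, b), cons(cons(k(cons(a, a), p(b)), b), p(a)), b))   [R7 at 1.1]
2. cons(g(p(p(a)), cons(p(a), a)), m(cons(a, b), cons(cons(k(cons(a, a), p(b)), b), p(a)), b))  →  cons(p(a), m(cons(a, b), cons(cons(k(cons(a, a), p(b)), b), p(a)), b))   [R7 at 1]
3. cons(p(a), m(cons(a, b), cons(cons(k(cons(a, a), p(b)), b), p(a)), b))  →  cons(p(a), cons(cons(k(cons(a, a), p(b)), b), p(a)))   [R4 at 2]
4. cons(p(a), cons(cons(k(cons(a, a), p(b)), b), p(a)))  →  cons(p(a), cons(cons(b, b), p(a)))   [R2 at 2.1.1]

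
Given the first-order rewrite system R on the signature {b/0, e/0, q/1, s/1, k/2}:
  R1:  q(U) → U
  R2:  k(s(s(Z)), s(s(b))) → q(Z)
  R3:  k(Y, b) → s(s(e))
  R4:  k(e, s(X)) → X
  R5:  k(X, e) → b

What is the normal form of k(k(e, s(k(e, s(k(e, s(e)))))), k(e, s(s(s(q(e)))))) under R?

1. k(k(e, s(k(e, s(k(e, s(e)))))), k(e, s(s(s(q(e))))))  →  k(k(e, s(k(e, s(e)))), k(e, s(s(s(q(e))))))   [R4 at 1]
2. k(k(e, s(k(e, s(e)))), k(e, s(s(s(q(e))))))  →  k(k(e, s(e)), k(e, s(s(s(q(e))))))   [R4 at 1]
3. k(k(e, s(e)), k(e, s(s(s(q(e))))))  →  k(e, k(e, s(s(s(q(e))))))   [R4 at 1]
4. k(e, k(e, s(s(s(q(e))))))  →  k(e, s(s(q(e))))   [R4 at 2]
5. k(e, s(s(q(e))))  →  s(q(e))   [R4 at ε]
6. s(q(e))  →  s(e)   [R1 at 1]

s(e)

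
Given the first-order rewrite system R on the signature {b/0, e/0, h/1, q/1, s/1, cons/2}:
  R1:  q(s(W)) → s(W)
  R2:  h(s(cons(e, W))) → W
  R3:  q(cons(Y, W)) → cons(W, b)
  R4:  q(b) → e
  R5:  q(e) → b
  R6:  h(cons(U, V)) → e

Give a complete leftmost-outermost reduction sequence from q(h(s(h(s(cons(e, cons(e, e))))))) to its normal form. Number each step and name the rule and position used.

b

1. q(h(s(h(s(cons(e, cons(e, e)))))))  →  q(h(s(cons(e, e))))   [R2 at 1.1.1]
2. q(h(s(cons(e, e))))  →  q(e)   [R2 at 1]
3. q(e)  →  b   [R5 at ε]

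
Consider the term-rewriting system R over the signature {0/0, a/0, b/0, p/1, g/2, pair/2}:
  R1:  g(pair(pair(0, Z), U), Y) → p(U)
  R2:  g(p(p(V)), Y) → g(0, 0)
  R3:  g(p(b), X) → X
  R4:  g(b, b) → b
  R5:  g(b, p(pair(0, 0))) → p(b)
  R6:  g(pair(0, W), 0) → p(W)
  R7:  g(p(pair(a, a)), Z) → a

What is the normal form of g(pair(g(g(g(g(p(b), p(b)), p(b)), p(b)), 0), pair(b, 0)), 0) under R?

p(pair(b, 0))

1. g(pair(g(g(g(g(p(b), p(b)), p(b)), p(b)), 0), pair(b, 0)), 0)  →  g(pair(g(g(g(p(b), p(b)), p(b)), 0), pair(b, 0)), 0)   [R3 at 1.1.1.1.1]
2. g(pair(g(g(g(p(b), p(b)), p(b)), 0), pair(b, 0)), 0)  →  g(pair(g(g(p(b), p(b)), 0), pair(b, 0)), 0)   [R3 at 1.1.1.1]
3. g(pair(g(g(p(b), p(b)), 0), pair(b, 0)), 0)  →  g(pair(g(p(b), 0), pair(b, 0)), 0)   [R3 at 1.1.1]
4. g(pair(g(p(b), 0), pair(b, 0)), 0)  →  g(pair(0, pair(b, 0)), 0)   [R3 at 1.1]
5. g(pair(0, pair(b, 0)), 0)  →  p(pair(b, 0))   [R6 at ε]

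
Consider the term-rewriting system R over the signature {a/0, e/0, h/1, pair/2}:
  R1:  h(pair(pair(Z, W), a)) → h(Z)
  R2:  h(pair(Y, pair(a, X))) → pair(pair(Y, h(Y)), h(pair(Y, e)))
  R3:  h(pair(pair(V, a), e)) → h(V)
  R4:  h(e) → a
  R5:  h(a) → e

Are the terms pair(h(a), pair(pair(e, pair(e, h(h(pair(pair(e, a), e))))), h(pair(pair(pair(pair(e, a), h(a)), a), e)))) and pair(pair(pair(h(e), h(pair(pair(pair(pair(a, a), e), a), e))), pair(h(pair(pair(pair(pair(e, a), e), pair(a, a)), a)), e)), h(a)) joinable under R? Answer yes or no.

Reduce t₁ = pair(h(a), pair(pair(e, pair(e, h(h(pair(pair(e, a), e))))), h(pair(pair(pair(pair(e, a), h(a)), a), e)))):
1. pair(h(a), pair(pair(e, pair(e, h(h(pair(pair(e, a), e))))), h(pair(pair(pair(pair(e, a), h(a)), a), e))))  →  pair(e, pair(pair(e, pair(e, h(h(pair(pair(e, a), e))))), h(pair(pair(pair(pair(e, a), h(a)), a), e))))   [R5 at 1]
2. pair(e, pair(pair(e, pair(e, h(h(pair(pair(e, a), e))))), h(pair(pair(pair(pair(e, a), h(a)), a), e))))  →  pair(e, pair(pair(e, pair(e, h(h(e)))), h(pair(pair(pair(pair(e, a), h(a)), a), e))))   [R3 at 2.1.2.2.1]
3. pair(e, pair(pair(e, pair(e, h(h(e)))), h(pair(pair(pair(pair(e, a), h(a)), a), e))))  →  pair(e, pair(pair(e, pair(e, h(a))), h(pair(pair(pair(pair(e, a), h(a)), a), e))))   [R4 at 2.1.2.2.1]
4. pair(e, pair(pair(e, pair(e, h(a))), h(pair(pair(pair(pair(e, a), h(a)), a), e))))  →  pair(e, pair(pair(e, pair(e, e)), h(pair(pair(pair(pair(e, a), h(a)), a), e))))   [R5 at 2.1.2.2]
5. pair(e, pair(pair(e, pair(e, e)), h(pair(pair(pair(pair(e, a), h(a)), a), e))))  →  pair(e, pair(pair(e, pair(e, e)), h(pair(pair(e, a), h(a)))))   [R3 at 2.2]
6. pair(e, pair(pair(e, pair(e, e)), h(pair(pair(e, a), h(a)))))  →  pair(e, pair(pair(e, pair(e, e)), h(pair(pair(e, a), e))))   [R5 at 2.2.1.2]
7. pair(e, pair(pair(e, pair(e, e)), h(pair(pair(e, a), e))))  →  pair(e, pair(pair(e, pair(e, e)), h(e)))   [R3 at 2.2]
8. pair(e, pair(pair(e, pair(e, e)), h(e)))  →  pair(e, pair(pair(e, pair(e, e)), a))   [R4 at 2.2]

Reduce t₂ = pair(pair(pair(h(e), h(pair(pair(pair(pair(a, a), e), a), e))), pair(h(pair(pair(pair(pair(e, a), e), pair(a, a)), a)), e)), h(a)):
1. pair(pair(pair(h(e), h(pair(pair(pair(pair(a, a), e), a), e))), pair(h(pair(pair(pair(pair(e, a), e), pair(a, a)), a)), e)), h(a))  →  pair(pair(pair(a, h(pair(pair(pair(pair(a, a), e), a), e))), pair(h(pair(pair(pair(pair(e, a), e), pair(a, a)), a)), e)), h(a))   [R4 at 1.1.1]
2. pair(pair(pair(a, h(pair(pair(pair(pair(a, a), e), a), e))), pair(h(pair(pair(pair(pair(e, a), e), pair(a, a)), a)), e)), h(a))  →  pair(pair(pair(a, h(pair(pair(a, a), e))), pair(h(pair(pair(pair(pair(e, a), e), pair(a, a)), a)), e)), h(a))   [R3 at 1.1.2]
3. pair(pair(pair(a, h(pair(pair(a, a), e))), pair(h(pair(pair(pair(pair(e, a), e), pair(a, a)), a)), e)), h(a))  →  pair(pair(pair(a, h(a)), pair(h(pair(pair(pair(pair(e, a), e), pair(a, a)), a)), e)), h(a))   [R3 at 1.1.2]
4. pair(pair(pair(a, h(a)), pair(h(pair(pair(pair(pair(e, a), e), pair(a, a)), a)), e)), h(a))  →  pair(pair(pair(a, e), pair(h(pair(pair(pair(pair(e, a), e), pair(a, a)), a)), e)), h(a))   [R5 at 1.1.2]
5. pair(pair(pair(a, e), pair(h(pair(pair(pair(pair(e, a), e), pair(a, a)), a)), e)), h(a))  →  pair(pair(pair(a, e), pair(h(pair(pair(e, a), e)), e)), h(a))   [R1 at 1.2.1]
6. pair(pair(pair(a, e), pair(h(pair(pair(e, a), e)), e)), h(a))  →  pair(pair(pair(a, e), pair(h(e), e)), h(a))   [R3 at 1.2.1]
7. pair(pair(pair(a, e), pair(h(e), e)), h(a))  →  pair(pair(pair(a, e), pair(a, e)), h(a))   [R4 at 1.2.1]
8. pair(pair(pair(a, e), pair(a, e)), h(a))  →  pair(pair(pair(a, e), pair(a, e)), e)   [R5 at 2]

no — NF(t₁) = pair(e, pair(pair(e, pair(e, e)), a)), NF(t₂) = pair(pair(pair(a, e), pair(a, e)), e)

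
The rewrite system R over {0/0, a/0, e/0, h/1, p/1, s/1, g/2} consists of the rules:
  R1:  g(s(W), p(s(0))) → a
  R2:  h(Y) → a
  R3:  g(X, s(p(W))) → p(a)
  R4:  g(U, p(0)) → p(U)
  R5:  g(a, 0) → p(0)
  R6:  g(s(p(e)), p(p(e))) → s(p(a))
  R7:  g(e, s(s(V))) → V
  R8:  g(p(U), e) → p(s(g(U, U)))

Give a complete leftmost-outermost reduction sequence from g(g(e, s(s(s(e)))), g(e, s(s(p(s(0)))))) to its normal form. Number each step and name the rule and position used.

a

1. g(g(e, s(s(s(e)))), g(e, s(s(p(s(0))))))  →  g(s(e), g(e, s(s(p(s(0))))))   [R7 at 1]
2. g(s(e), g(e, s(s(p(s(0))))))  →  g(s(e), p(s(0)))   [R7 at 2]
3. g(s(e), p(s(0)))  →  a   [R1 at ε]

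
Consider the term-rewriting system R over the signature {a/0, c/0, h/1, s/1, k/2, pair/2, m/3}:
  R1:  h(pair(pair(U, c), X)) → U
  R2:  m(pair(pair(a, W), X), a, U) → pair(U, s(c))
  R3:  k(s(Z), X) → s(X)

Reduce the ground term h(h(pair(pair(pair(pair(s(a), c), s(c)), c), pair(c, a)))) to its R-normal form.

1. h(h(pair(pair(pair(pair(s(a), c), s(c)), c), pair(c, a))))  →  h(pair(pair(s(a), c), s(c)))   [R1 at 1]
2. h(pair(pair(s(a), c), s(c)))  →  s(a)   [R1 at ε]

s(a)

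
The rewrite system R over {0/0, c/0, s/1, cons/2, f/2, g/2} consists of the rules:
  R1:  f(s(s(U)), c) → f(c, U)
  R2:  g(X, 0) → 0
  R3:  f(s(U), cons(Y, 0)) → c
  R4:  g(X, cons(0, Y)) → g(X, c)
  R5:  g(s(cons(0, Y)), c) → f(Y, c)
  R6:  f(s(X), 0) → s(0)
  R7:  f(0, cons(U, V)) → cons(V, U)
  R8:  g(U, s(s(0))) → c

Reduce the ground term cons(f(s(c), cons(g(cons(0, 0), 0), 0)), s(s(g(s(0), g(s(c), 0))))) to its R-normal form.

cons(c, s(s(0)))

1. cons(f(s(c), cons(g(cons(0, 0), 0), 0)), s(s(g(s(0), g(s(c), 0)))))  →  cons(c, s(s(g(s(0), g(s(c), 0)))))   [R3 at 1]
2. cons(c, s(s(g(s(0), g(s(c), 0)))))  →  cons(c, s(s(g(s(0), 0))))   [R2 at 2.1.1.2]
3. cons(c, s(s(g(s(0), 0))))  →  cons(c, s(s(0)))   [R2 at 2.1.1]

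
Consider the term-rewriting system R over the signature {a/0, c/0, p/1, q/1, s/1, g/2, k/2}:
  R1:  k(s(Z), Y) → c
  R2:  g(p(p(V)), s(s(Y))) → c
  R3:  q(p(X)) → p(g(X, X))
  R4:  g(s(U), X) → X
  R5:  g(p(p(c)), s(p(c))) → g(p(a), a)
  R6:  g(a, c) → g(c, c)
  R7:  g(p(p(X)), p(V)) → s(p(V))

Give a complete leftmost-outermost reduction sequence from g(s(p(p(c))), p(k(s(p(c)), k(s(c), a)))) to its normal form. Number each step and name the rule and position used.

1. g(s(p(p(c))), p(k(s(p(c)), k(s(c), a))))  →  p(k(s(p(c)), k(s(c), a)))   [R4 at ε]
2. p(k(s(p(c)), k(s(c), a)))  →  p(c)   [R1 at 1]

p(c)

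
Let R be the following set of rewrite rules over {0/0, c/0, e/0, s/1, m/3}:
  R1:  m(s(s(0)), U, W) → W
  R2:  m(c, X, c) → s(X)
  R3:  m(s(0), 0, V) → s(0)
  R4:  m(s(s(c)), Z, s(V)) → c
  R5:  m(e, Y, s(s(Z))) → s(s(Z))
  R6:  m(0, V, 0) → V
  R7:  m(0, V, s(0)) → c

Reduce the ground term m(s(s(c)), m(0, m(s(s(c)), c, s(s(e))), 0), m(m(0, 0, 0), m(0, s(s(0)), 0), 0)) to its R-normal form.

c

1. m(s(s(c)), m(0, m(s(s(c)), c, s(s(e))), 0), m(m(0, 0, 0), m(0, s(s(0)), 0), 0))  →  m(s(s(c)), m(s(s(c)), c, s(s(e))), m(m(0, 0, 0), m(0, s(s(0)), 0), 0))   [R6 at 2]
2. m(s(s(c)), m(s(s(c)), c, s(s(e))), m(m(0, 0, 0), m(0, s(s(0)), 0), 0))  →  m(s(s(c)), c, m(m(0, 0, 0), m(0, s(s(0)), 0), 0))   [R4 at 2]
3. m(s(s(c)), c, m(m(0, 0, 0), m(0, s(s(0)), 0), 0))  →  m(s(s(c)), c, m(0, m(0, s(s(0)), 0), 0))   [R6 at 3.1]
4. m(s(s(c)), c, m(0, m(0, s(s(0)), 0), 0))  →  m(s(s(c)), c, m(0, s(s(0)), 0))   [R6 at 3]
5. m(s(s(c)), c, m(0, s(s(0)), 0))  →  m(s(s(c)), c, s(s(0)))   [R6 at 3]
6. m(s(s(c)), c, s(s(0)))  →  c   [R4 at ε]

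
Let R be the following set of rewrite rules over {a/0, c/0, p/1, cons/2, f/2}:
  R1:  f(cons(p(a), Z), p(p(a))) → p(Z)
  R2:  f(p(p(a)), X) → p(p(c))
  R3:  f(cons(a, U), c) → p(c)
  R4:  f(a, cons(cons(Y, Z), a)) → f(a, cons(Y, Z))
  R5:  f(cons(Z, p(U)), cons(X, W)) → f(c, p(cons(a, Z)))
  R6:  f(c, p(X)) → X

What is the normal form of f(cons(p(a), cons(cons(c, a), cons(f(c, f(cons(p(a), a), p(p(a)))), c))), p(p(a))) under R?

p(cons(cons(c, a), cons(a, c)))

1. f(cons(p(a), cons(cons(c, a), cons(f(c, f(cons(p(a), a), p(p(a)))), c))), p(p(a)))  →  p(cons(cons(c, a), cons(f(c, f(cons(p(a), a), p(p(a)))), c)))   [R1 at ε]
2. p(cons(cons(c, a), cons(f(c, f(cons(p(a), a), p(p(a)))), c)))  →  p(cons(cons(c, a), cons(f(c, p(a)), c)))   [R1 at 1.2.1.2]
3. p(cons(cons(c, a), cons(f(c, p(a)), c)))  →  p(cons(cons(c, a), cons(a, c)))   [R6 at 1.2.1]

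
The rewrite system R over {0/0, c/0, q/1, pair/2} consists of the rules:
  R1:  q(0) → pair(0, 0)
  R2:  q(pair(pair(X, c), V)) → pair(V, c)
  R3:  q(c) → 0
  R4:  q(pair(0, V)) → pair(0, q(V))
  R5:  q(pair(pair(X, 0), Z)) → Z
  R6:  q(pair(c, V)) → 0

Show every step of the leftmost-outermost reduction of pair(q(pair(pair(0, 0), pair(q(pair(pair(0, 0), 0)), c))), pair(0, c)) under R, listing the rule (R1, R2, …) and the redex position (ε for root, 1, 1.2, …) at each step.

pair(pair(0, c), pair(0, c))

1. pair(q(pair(pair(0, 0), pair(q(pair(pair(0, 0), 0)), c))), pair(0, c))  →  pair(pair(q(pair(pair(0, 0), 0)), c), pair(0, c))   [R5 at 1]
2. pair(pair(q(pair(pair(0, 0), 0)), c), pair(0, c))  →  pair(pair(0, c), pair(0, c))   [R5 at 1.1]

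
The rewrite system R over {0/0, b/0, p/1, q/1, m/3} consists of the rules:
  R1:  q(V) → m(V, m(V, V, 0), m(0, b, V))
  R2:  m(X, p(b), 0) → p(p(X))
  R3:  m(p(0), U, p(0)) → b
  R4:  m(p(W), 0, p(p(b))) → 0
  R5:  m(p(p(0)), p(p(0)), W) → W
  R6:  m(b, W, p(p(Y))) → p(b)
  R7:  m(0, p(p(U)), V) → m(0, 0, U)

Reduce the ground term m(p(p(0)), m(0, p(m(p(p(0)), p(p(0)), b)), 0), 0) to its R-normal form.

1. m(p(p(0)), m(0, p(m(p(p(0)), p(p(0)), b)), 0), 0)  →  m(p(p(0)), m(0, p(b), 0), 0)   [R5 at 2.2.1]
2. m(p(p(0)), m(0, p(b), 0), 0)  →  m(p(p(0)), p(p(0)), 0)   [R2 at 2]
3. m(p(p(0)), p(p(0)), 0)  →  0   [R5 at ε]

0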